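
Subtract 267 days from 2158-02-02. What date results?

May 11, 2157

−2 → Jan 31, 2158 (end of Jan, 31 days; 265 left).
−31 → Dec 31, 2157 (end of Dec, 31 days; 234 left).
−31 → Nov 30, 2157 (end of Nov, 30 days; 203 left).
−30 → Oct 31, 2157 (end of Oct, 31 days; 173 left).
−31 → Sep 30, 2157 (end of Sep, 30 days; 142 left).
−30 → Aug 31, 2157 (end of Aug, 31 days; 112 left).
−31 → Jul 31, 2157 (end of Jul, 31 days; 81 left).
−31 → Jun 30, 2157 (end of Jun, 30 days; 50 left).
−30 → May 31, 2157 (end of May, 31 days; 20 left).
−20 → May 11, 2157.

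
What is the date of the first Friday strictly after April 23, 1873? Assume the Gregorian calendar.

April 25, 1873

Apr 23, 1873 is a Wednesday.
From Wednesday to the next Friday is 2 days.
Apr 23, 1873 + 2 = Apr 25, 1873.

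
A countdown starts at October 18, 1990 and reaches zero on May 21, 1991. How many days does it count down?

Oct 18, 1990 → Nov 18, 1990: 31 days (October has 31).
Nov 18, 1990 → Dec 18, 1990: 30 days (November has 30).
Dec 18, 1990 → Jan 18, 1991: 31 days (December has 31).
Jan 18, 1991 → Feb 18, 1991: 31 days (January has 31).
Feb 18, 1991 → Mar 18, 1991: 28 days (February has 28).
Mar 18, 1991 → Apr 18, 1991: 31 days (March has 31).
Apr 18, 1991 → May 18, 1991: 30 days (April has 30).
May 18, 1991 → May 21, 1991: 3 days.
Total: 215 days.

215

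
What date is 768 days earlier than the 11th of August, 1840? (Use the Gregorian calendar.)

July 5, 1838

−366 (one year; includes Feb 29, 1840) → Aug 11, 1839 (402 left).
−365 (one year) → Aug 11, 1838 (37 left).
−11 → Jul 31, 1838 (end of Jul, 31 days; 26 left).
−26 → Jul 5, 1838.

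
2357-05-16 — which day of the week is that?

Doomsday rule: the anchor day for the 2300s is Wednesday. For year 57: 57÷12 = 4 r 9, and 9÷4 = 2, so 4+9+2 = 15.
Wednesday + 15 ≡ Thursday — that's 2357's doomsday.
In May the doomsday date is May 9.
May 16 is 7 days after May 9; 7 mod 7 = 0, so Thursday + 0 = Thursday.

Thursday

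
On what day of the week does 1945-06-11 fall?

January 1, 1945 is a Monday.
Jan 1, 1945 → Feb 1, 1945: 31 days (January has 31).
Feb 1, 1945 → Mar 1, 1945: 28 days (February has 28).
Mar 1, 1945 → Apr 1, 1945: 31 days (March has 31).
Apr 1, 1945 → May 1, 1945: 30 days (April has 30).
May 1, 1945 → Jun 1, 1945: 31 days (May has 31).
Jun 1, 1945 → Jun 11, 1945: 10 days.
Total: 161 days.
161 mod 7 = 0, so Monday + 0 = Monday.

Monday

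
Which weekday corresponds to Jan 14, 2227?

Doomsday rule: the anchor day for the 2200s is Friday. For year 27: 27÷12 = 2 r 3, and 3÷4 = 0, so 2+3+0 = 5.
Friday + 5 ≡ Wednesday — that's 2227's doomsday.
In January the doomsday date is Jan 3 (2227 is not a leap year).
Jan 14 is 11 days after Jan 3; 11 mod 7 = 4, so Wednesday + 4 = Sunday.

Sunday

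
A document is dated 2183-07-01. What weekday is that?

Tuesday

Doomsday rule: the anchor day for the 2100s is Sunday. For year 83: 83÷12 = 6 r 11, and 11÷4 = 2, so 6+11+2 = 19.
Sunday + 19 ≡ Friday — that's 2183's doomsday.
In July the doomsday date is Jul 11.
Jul 1 is 10 days before Jul 11; 10 mod 7 = 3, so Friday − 3 = Tuesday.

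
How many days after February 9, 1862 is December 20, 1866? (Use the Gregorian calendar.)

Feb 9, 1862 → Feb 9, 1863: 365 days.
Feb 9, 1863 → Feb 9, 1864: 365 days.
Feb 9, 1864 → Feb 9, 1865: 366 days (Feb 29, 1864 is in that span).
Feb 9, 1865 → Feb 9, 1866: 365 days.
Feb 9, 1866 → Mar 9, 1866: 28 days (February has 28).
Mar 9, 1866 → Apr 9, 1866: 31 days (March has 31).
Apr 9, 1866 → May 9, 1866: 30 days (April has 30).
May 9, 1866 → Jun 9, 1866: 31 days (May has 31).
Jun 9, 1866 → Jul 9, 1866: 30 days (June has 30).
Jul 9, 1866 → Aug 9, 1866: 31 days (July has 31).
Aug 9, 1866 → Sep 9, 1866: 31 days (August has 31).
Sep 9, 1866 → Oct 9, 1866: 30 days (September has 30).
Oct 9, 1866 → Nov 9, 1866: 31 days (October has 31).
Nov 9, 1866 → Dec 9, 1866: 30 days (November has 30).
Dec 9, 1866 → Dec 20, 1866: 11 days.
Total: 1775 days.

1775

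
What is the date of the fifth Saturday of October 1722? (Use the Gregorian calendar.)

October 1, 1722 is a Thursday.
The first Saturday is therefore October 3 (2 days later).
The fifth Saturday is 3 + 4×7 = October 31.

October 31, 1722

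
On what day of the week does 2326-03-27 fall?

Doomsday rule: the anchor day for the 2300s is Wednesday. For year 26: 26÷12 = 2 r 2, and 2÷4 = 0, so 2+2+0 = 4.
Wednesday + 4 ≡ Sunday — that's 2326's doomsday.
In March the doomsday date is Mar 14.
Mar 27 is 13 days after Mar 14; 13 mod 7 = 6, so Sunday + 6 = Saturday.

Saturday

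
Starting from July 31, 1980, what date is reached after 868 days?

December 16, 1982

+365 (one year) → Jul 31, 1981 (503 left).
+365 (one year) → Jul 31, 1982 (138 left).
Jul has 31 days: +1 → Aug 1, 1982 (137 left).
Aug has 31 days: +31 → Sep 1, 1982 (106 left).
Sep has 30 days: +30 → Oct 1, 1982 (76 left).
Oct has 31 days: +31 → Nov 1, 1982 (45 left).
Nov has 30 days: +30 → Dec 1, 1982 (15 left).
+15 → Dec 16, 1982.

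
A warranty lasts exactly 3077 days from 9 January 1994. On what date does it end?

June 13, 2002

+365 (one year) → Jan 9, 1995 (2712 left).
+365 (one year) → Jan 9, 1996 (2347 left).
+366 (one year; includes Feb 29, 1996) → Jan 9, 1997 (1981 left).
+365 (one year) → Jan 9, 1998 (1616 left).
+365 (one year) → Jan 9, 1999 (1251 left).
+365 (one year) → Jan 9, 2000 (886 left).
+366 (one year; includes Feb 29, 2000) → Jan 9, 2001 (520 left).
+365 (one year) → Jan 9, 2002 (155 left).
Jan has 31 days: +23 → Feb 1, 2002 (132 left).
Feb has 28 days: +28 → Mar 1, 2002 (104 left).
Mar has 31 days: +31 → Apr 1, 2002 (73 left).
Apr has 30 days: +30 → May 1, 2002 (43 left).
May has 31 days: +31 → Jun 1, 2002 (12 left).
+12 → Jun 13, 2002.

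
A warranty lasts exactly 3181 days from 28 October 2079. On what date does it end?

+366 (one year; includes Feb 29, 2080) → Oct 28, 2080 (2815 left).
+365 (one year) → Oct 28, 2081 (2450 left).
+365 (one year) → Oct 28, 2082 (2085 left).
+365 (one year) → Oct 28, 2083 (1720 left).
+366 (one year; includes Feb 29, 2084) → Oct 28, 2084 (1354 left).
+365 (one year) → Oct 28, 2085 (989 left).
+365 (one year) → Oct 28, 2086 (624 left).
+365 (one year) → Oct 28, 2087 (259 left).
Oct has 31 days: +4 → Nov 1, 2087 (255 left).
Nov has 30 days: +30 → Dec 1, 2087 (225 left).
Dec has 31 days: +31 → Jan 1, 2088 (194 left).
Jan has 31 days: +31 → Feb 1, 2088 (163 left).
Feb has 29 days: +29 → Mar 1, 2088 (134 left).
Mar has 31 days: +31 → Apr 1, 2088 (103 left).
Apr has 30 days: +30 → May 1, 2088 (73 left).
May has 31 days: +31 → Jun 1, 2088 (42 left).
Jun has 30 days: +30 → Jul 1, 2088 (12 left).
+12 → Jul 13, 2088.

July 13, 2088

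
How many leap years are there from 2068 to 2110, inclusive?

10

Multiples of 4 in [2068,2110]: 11.
Of those, multiples of 100: 1 (not leap unless ÷400).
Multiples of 400: 0.
Leap years = 11 − 1 + 0 = 10.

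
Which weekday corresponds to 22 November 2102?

Wednesday

January 1, 2102 is a Sunday.
Jan 1, 2102 → Feb 1, 2102: 31 days (January has 31).
Feb 1, 2102 → Mar 1, 2102: 28 days (February has 28).
Mar 1, 2102 → Apr 1, 2102: 31 days (March has 31).
Apr 1, 2102 → May 1, 2102: 30 days (April has 30).
May 1, 2102 → Jun 1, 2102: 31 days (May has 31).
Jun 1, 2102 → Jul 1, 2102: 30 days (June has 30).
Jul 1, 2102 → Aug 1, 2102: 31 days (July has 31).
Aug 1, 2102 → Sep 1, 2102: 31 days (August has 31).
Sep 1, 2102 → Oct 1, 2102: 30 days (September has 30).
Oct 1, 2102 → Nov 1, 2102: 31 days (October has 31).
Nov 1, 2102 → Nov 22, 2102: 21 days.
Total: 325 days.
325 mod 7 = 3, so Sunday + 3 = Wednesday.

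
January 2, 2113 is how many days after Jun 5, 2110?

Jun 5, 2110 → Jun 5, 2111: 365 days.
Jun 5, 2111 → Jun 5, 2112: 366 days (Feb 29, 2112 is in that span).
Jun 5, 2112 → Jul 5, 2112: 30 days (June has 30).
Jul 5, 2112 → Aug 5, 2112: 31 days (July has 31).
Aug 5, 2112 → Sep 5, 2112: 31 days (August has 31).
Sep 5, 2112 → Oct 5, 2112: 30 days (September has 30).
Oct 5, 2112 → Nov 5, 2112: 31 days (October has 31).
Nov 5, 2112 → Dec 5, 2112: 30 days (November has 30).
Dec 5, 2112 → Jan 2, 2113: 28 days.
Total: 942 days.

942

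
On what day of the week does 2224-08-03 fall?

Tuesday

Doomsday rule: the anchor day for the 2200s is Friday. For year 24: 24÷12 = 2 r 0, and 0÷4 = 0, so 2+0+0 = 2.
Friday + 2 ≡ Sunday — that's 2224's doomsday.
In August the doomsday date is Aug 8.
Aug 3 is 5 days before Aug 8; 5 mod 7 = 5, so Sunday − 5 = Tuesday.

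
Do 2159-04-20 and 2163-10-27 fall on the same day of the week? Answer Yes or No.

No

From Apr 20, 2159 to Oct 27, 2163 is 1651 days.
1651 mod 7 = 6, so they are different weekdays.
(Apr 20, 2159 is a Friday; Oct 27, 2163 is a Thursday.)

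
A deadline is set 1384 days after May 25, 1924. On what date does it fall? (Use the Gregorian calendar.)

March 9, 1928

+365 (one year) → May 25, 1925 (1019 left).
+365 (one year) → May 25, 1926 (654 left).
+365 (one year) → May 25, 1927 (289 left).
May has 31 days: +7 → Jun 1, 1927 (282 left).
Jun has 30 days: +30 → Jul 1, 1927 (252 left).
Jul has 31 days: +31 → Aug 1, 1927 (221 left).
Aug has 31 days: +31 → Sep 1, 1927 (190 left).
Sep has 30 days: +30 → Oct 1, 1927 (160 left).
Oct has 31 days: +31 → Nov 1, 1927 (129 left).
Nov has 30 days: +30 → Dec 1, 1927 (99 left).
Dec has 31 days: +31 → Jan 1, 1928 (68 left).
Jan has 31 days: +31 → Feb 1, 1928 (37 left).
Feb has 29 days: +29 → Mar 1, 1928 (8 left).
+8 → Mar 9, 1928.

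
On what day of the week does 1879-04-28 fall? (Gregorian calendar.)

Doomsday rule: the anchor day for the 1800s is Friday. For year 79: 79÷12 = 6 r 7, and 7÷4 = 1, so 6+7+1 = 14.
Friday + 14 ≡ Friday — that's 1879's doomsday.
In April the doomsday date is Apr 4.
Apr 28 is 24 days after Apr 4; 24 mod 7 = 3, so Friday + 3 = Monday.

Monday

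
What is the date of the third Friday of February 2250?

February 15, 2250

February 1, 2250 is a Friday.
The first Friday is therefore February 1 (same day).
The third Friday is 1 + 2×7 = February 15.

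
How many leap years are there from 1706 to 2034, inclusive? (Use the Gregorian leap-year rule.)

Multiples of 4 in [1706,2034]: 82.
Of those, multiples of 100: 3 (not leap unless ÷400).
Multiples of 400: 1.
Leap years = 82 − 3 + 1 = 80.

80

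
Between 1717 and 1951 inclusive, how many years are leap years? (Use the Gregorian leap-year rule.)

56

Multiples of 4 in [1717,1951]: 58.
Of those, multiples of 100: 2 (not leap unless ÷400).
Multiples of 400: 0.
Leap years = 58 − 2 + 0 = 56.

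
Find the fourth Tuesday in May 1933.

May 23, 1933

May 1, 1933 is a Monday.
The first Tuesday is therefore May 2 (1 days later).
The fourth Tuesday is 2 + 3×7 = May 23.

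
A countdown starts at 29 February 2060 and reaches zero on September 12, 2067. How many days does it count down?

2752

Feb 29, 2060 → Mar 1, 2061: 366 days.
Mar 1, 2061 → Mar 1, 2062: 365 days.
Mar 1, 2062 → Mar 1, 2063: 365 days.
Mar 1, 2063 → Mar 1, 2064: 366 days (Feb 29, 2064 is in that span).
Mar 1, 2064 → Mar 1, 2065: 365 days.
Mar 1, 2065 → Mar 1, 2066: 365 days.
Mar 1, 2066 → Mar 1, 2067: 365 days.
Mar 1, 2067 → Apr 1, 2067: 31 days (March has 31).
Apr 1, 2067 → May 1, 2067: 30 days (April has 30).
May 1, 2067 → Jun 1, 2067: 31 days (May has 31).
Jun 1, 2067 → Jul 1, 2067: 30 days (June has 30).
Jul 1, 2067 → Aug 1, 2067: 31 days (July has 31).
Aug 1, 2067 → Sep 1, 2067: 31 days (August has 31).
Sep 1, 2067 → Sep 12, 2067: 11 days.
Total: 2752 days.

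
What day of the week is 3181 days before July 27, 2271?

Jul 27, 2271 is a Thursday.
3181 mod 7 = 3, so 3181 days before a Thursday is Thursday − 3 = Monday.

Monday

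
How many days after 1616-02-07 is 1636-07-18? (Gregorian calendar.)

Feb 7, 1616 → Feb 7, 1617: 366 days (Feb 29, 1616 is in that span).
Feb 7, 1617 → Feb 7, 1618: 365 days.
Feb 7, 1618 → Feb 7, 1619: 365 days.
Feb 7, 1619 → Feb 7, 1620: 365 days.
Feb 7, 1620 → Feb 7, 1621: 366 days (Feb 29, 1620 is in that span).
Feb 7, 1621 → Feb 7, 1622: 365 days.
Feb 7, 1622 → Feb 7, 1623: 365 days.
Feb 7, 1623 → Feb 7, 1624: 365 days.
Feb 7, 1624 → Feb 7, 1625: 366 days (Feb 29, 1624 is in that span).
Feb 7, 1625 → Feb 7, 1626: 365 days.
Feb 7, 1626 → Feb 7, 1627: 365 days.
Feb 7, 1627 → Feb 7, 1628: 365 days.
Feb 7, 1628 → Feb 7, 1629: 366 days (Feb 29, 1628 is in that span).
Feb 7, 1629 → Feb 7, 1630: 365 days.
Feb 7, 1630 → Feb 7, 1631: 365 days.
Feb 7, 1631 → Feb 7, 1632: 365 days.
Feb 7, 1632 → Feb 7, 1633: 366 days (Feb 29, 1632 is in that span).
Feb 7, 1633 → Feb 7, 1634: 365 days.
Feb 7, 1634 → Feb 7, 1635: 365 days.
Feb 7, 1635 → Feb 7, 1636: 365 days.
Feb 7, 1636 → Mar 7, 1636: 29 days (February has 29).
Mar 7, 1636 → Apr 7, 1636: 31 days (March has 31).
Apr 7, 1636 → May 7, 1636: 30 days (April has 30).
May 7, 1636 → Jun 7, 1636: 31 days (May has 31).
Jun 7, 1636 → Jul 7, 1636: 30 days (June has 30).
Jul 7, 1636 → Jul 18, 1636: 11 days.
Total: 7467 days.

7467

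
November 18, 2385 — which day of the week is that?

Doomsday rule: the anchor day for the 2300s is Wednesday. For year 85: 85÷12 = 7 r 1, and 1÷4 = 0, so 7+1+0 = 8.
Wednesday + 8 ≡ Thursday — that's 2385's doomsday.
In November the doomsday date is Nov 7.
Nov 18 is 11 days after Nov 7; 11 mod 7 = 4, so Thursday + 4 = Monday.

Monday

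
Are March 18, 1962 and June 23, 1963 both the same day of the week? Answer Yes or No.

Yes

From Mar 18, 1962 to Jun 23, 1963 is 462 days.
462 mod 7 = 0, so they are the same weekday.
(Mar 18, 1962 is a Sunday; Jun 23, 1963 is a Sunday.)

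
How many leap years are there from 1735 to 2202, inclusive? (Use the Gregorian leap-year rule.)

113

Multiples of 4 in [1735,2202]: 117.
Of those, multiples of 100: 5 (not leap unless ÷400).
Multiples of 400: 1.
Leap years = 117 − 5 + 1 = 113.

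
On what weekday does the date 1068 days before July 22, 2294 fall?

Wednesday

First find the weekday of Jul 22, 2294. Doomsday rule: the anchor day for the 2200s is Friday. For year 94: 94÷12 = 7 r 10, and 10÷4 = 2, so 7+10+2 = 19.
Friday + 19 ≡ Wednesday — that's 2294's doomsday.
In July the doomsday date is Jul 11.
Jul 22 is 11 days after Jul 11; 11 mod 7 = 4, so Wednesday + 4 = Sunday.
1068 mod 7 = 4, so 1068 days before a Sunday is Sunday − 4 = Wednesday.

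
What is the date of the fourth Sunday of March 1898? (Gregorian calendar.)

March 27, 1898

March 1, 1898 is a Tuesday.
The first Sunday is therefore March 6 (5 days later).
The fourth Sunday is 6 + 3×7 = March 27.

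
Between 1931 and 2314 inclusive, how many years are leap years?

Multiples of 4 in [1931,2314]: 96.
Of those, multiples of 100: 4 (not leap unless ÷400).
Multiples of 400: 1.
Leap years = 96 − 4 + 1 = 93.

93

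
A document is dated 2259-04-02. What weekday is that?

Saturday

Doomsday rule: the anchor day for the 2200s is Friday. For year 59: 59÷12 = 4 r 11, and 11÷4 = 2, so 4+11+2 = 17.
Friday + 17 ≡ Monday — that's 2259's doomsday.
In April the doomsday date is Apr 4.
Apr 2 is 2 days before Apr 4; 2 mod 7 = 2, so Monday − 2 = Saturday.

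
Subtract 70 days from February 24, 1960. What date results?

December 16, 1959

−24 → Jan 31, 1960 (end of Jan, 31 days; 46 left).
−31 → Dec 31, 1959 (end of Dec, 31 days; 15 left).
−15 → Dec 16, 1959.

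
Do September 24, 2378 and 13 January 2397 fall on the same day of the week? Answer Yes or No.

From Sep 24, 2378 to Jan 13, 2397 is 6686 days.
6686 mod 7 = 1, so they are different weekdays.
(Sep 24, 2378 is a Sunday; Jan 13, 2397 is a Monday.)

No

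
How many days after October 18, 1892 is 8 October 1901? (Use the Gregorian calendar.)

3276

Oct 18, 1892 → Oct 18, 1893: 365 days.
Oct 18, 1893 → Oct 18, 1894: 365 days.
Oct 18, 1894 → Oct 18, 1895: 365 days.
Oct 18, 1895 → Oct 18, 1896: 366 days (Feb 29, 1896 is in that span).
Oct 18, 1896 → Oct 18, 1897: 365 days.
Oct 18, 1897 → Oct 18, 1898: 365 days.
Oct 18, 1898 → Oct 18, 1899: 365 days.
Oct 18, 1899 → Oct 18, 1900: 365 days.
Oct 18, 1900 → Nov 18, 1900: 31 days (October has 31).
Nov 18, 1900 → Dec 18, 1900: 30 days (November has 30).
Dec 18, 1900 → Jan 18, 1901: 31 days (December has 31).
Jan 18, 1901 → Feb 18, 1901: 31 days (January has 31).
Feb 18, 1901 → Mar 18, 1901: 28 days (February has 28).
Mar 18, 1901 → Apr 18, 1901: 31 days (March has 31).
Apr 18, 1901 → May 18, 1901: 30 days (April has 30).
May 18, 1901 → Jun 18, 1901: 31 days (May has 31).
Jun 18, 1901 → Jul 18, 1901: 30 days (June has 30).
Jul 18, 1901 → Aug 18, 1901: 31 days (July has 31).
Aug 18, 1901 → Sep 18, 1901: 31 days (August has 31).
Sep 18, 1901 → Oct 8, 1901: 20 days.
Total: 3276 days.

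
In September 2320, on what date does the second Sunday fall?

September 12, 2320

September 1, 2320 is a Wednesday.
The first Sunday is therefore September 5 (4 days later).
The second Sunday is 5 + 1×7 = September 12.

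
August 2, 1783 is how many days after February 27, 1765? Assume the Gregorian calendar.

Feb 27, 1765 → Feb 27, 1766: 365 days.
Feb 27, 1766 → Feb 27, 1767: 365 days.
Feb 27, 1767 → Feb 27, 1768: 365 days.
Feb 27, 1768 → Feb 27, 1769: 366 days (Feb 29, 1768 is in that span).
Feb 27, 1769 → Feb 27, 1770: 365 days.
Feb 27, 1770 → Feb 27, 1771: 365 days.
Feb 27, 1771 → Feb 27, 1772: 365 days.
Feb 27, 1772 → Feb 27, 1773: 366 days (Feb 29, 1772 is in that span).
Feb 27, 1773 → Feb 27, 1774: 365 days.
Feb 27, 1774 → Feb 27, 1775: 365 days.
Feb 27, 1775 → Feb 27, 1776: 365 days.
Feb 27, 1776 → Feb 27, 1777: 366 days (Feb 29, 1776 is in that span).
Feb 27, 1777 → Feb 27, 1778: 365 days.
Feb 27, 1778 → Feb 27, 1779: 365 days.
Feb 27, 1779 → Feb 27, 1780: 365 days.
Feb 27, 1780 → Feb 27, 1781: 366 days (Feb 29, 1780 is in that span).
Feb 27, 1781 → Feb 27, 1782: 365 days.
Feb 27, 1782 → Feb 27, 1783: 365 days.
Feb 27, 1783 → Mar 27, 1783: 28 days (February has 28).
Mar 27, 1783 → Apr 27, 1783: 31 days (March has 31).
Apr 27, 1783 → May 27, 1783: 30 days (April has 30).
May 27, 1783 → Jun 27, 1783: 31 days (May has 31).
Jun 27, 1783 → Jul 27, 1783: 30 days (June has 30).
Jul 27, 1783 → Aug 2, 1783: 6 days.
Total: 6730 days.

6730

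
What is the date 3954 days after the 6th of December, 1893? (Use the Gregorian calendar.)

+365 (one year) → Dec 6, 1894 (3589 left).
+365 (one year) → Dec 6, 1895 (3224 left).
+366 (one year; includes Feb 29, 1896) → Dec 6, 1896 (2858 left).
+365 (one year) → Dec 6, 1897 (2493 left).
+365 (one year) → Dec 6, 1898 (2128 left).
+365 (one year) → Dec 6, 1899 (1763 left).
+365 (one year) → Dec 6, 1900 (1398 left).
+365 (one year) → Dec 6, 1901 (1033 left).
+365 (one year) → Dec 6, 1902 (668 left).
+365 (one year) → Dec 6, 1903 (303 left).
Dec has 31 days: +26 → Jan 1, 1904 (277 left).
Jan has 31 days: +31 → Feb 1, 1904 (246 left).
Feb has 29 days: +29 → Mar 1, 1904 (217 left).
Mar has 31 days: +31 → Apr 1, 1904 (186 left).
Apr has 30 days: +30 → May 1, 1904 (156 left).
May has 31 days: +31 → Jun 1, 1904 (125 left).
Jun has 30 days: +30 → Jul 1, 1904 (95 left).
Jul has 31 days: +31 → Aug 1, 1904 (64 left).
Aug has 31 days: +31 → Sep 1, 1904 (33 left).
Sep has 30 days: +30 → Oct 1, 1904 (3 left).
+3 → Oct 4, 1904.

October 4, 1904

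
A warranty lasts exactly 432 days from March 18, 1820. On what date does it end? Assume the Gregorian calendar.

+365 (one year) → Mar 18, 1821 (67 left).
Mar has 31 days: +14 → Apr 1, 1821 (53 left).
Apr has 30 days: +30 → May 1, 1821 (23 left).
+23 → May 24, 1821.

May 24, 1821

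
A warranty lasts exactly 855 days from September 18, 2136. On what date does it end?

January 21, 2139

+365 (one year) → Sep 18, 2137 (490 left).
+365 (one year) → Sep 18, 2138 (125 left).
Sep has 30 days: +13 → Oct 1, 2138 (112 left).
Oct has 31 days: +31 → Nov 1, 2138 (81 left).
Nov has 30 days: +30 → Dec 1, 2138 (51 left).
Dec has 31 days: +31 → Jan 1, 2139 (20 left).
+20 → Jan 21, 2139.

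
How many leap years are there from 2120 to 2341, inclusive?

Multiples of 4 in [2120,2341]: 56.
Of those, multiples of 100: 2 (not leap unless ÷400).
Multiples of 400: 0.
Leap years = 56 − 2 + 0 = 54.

54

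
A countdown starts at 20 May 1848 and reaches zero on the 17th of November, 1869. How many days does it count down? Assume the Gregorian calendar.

7851

May 20, 1848 → May 20, 1849: 365 days.
May 20, 1849 → May 20, 1850: 365 days.
May 20, 1850 → May 20, 1851: 365 days.
May 20, 1851 → May 20, 1852: 366 days (Feb 29, 1852 is in that span).
May 20, 1852 → May 20, 1853: 365 days.
May 20, 1853 → May 20, 1854: 365 days.
May 20, 1854 → May 20, 1855: 365 days.
May 20, 1855 → May 20, 1856: 366 days (Feb 29, 1856 is in that span).
May 20, 1856 → May 20, 1857: 365 days.
May 20, 1857 → May 20, 1858: 365 days.
May 20, 1858 → May 20, 1859: 365 days.
May 20, 1859 → May 20, 1860: 366 days (Feb 29, 1860 is in that span).
May 20, 1860 → May 20, 1861: 365 days.
May 20, 1861 → May 20, 1862: 365 days.
May 20, 1862 → May 20, 1863: 365 days.
May 20, 1863 → May 20, 1864: 366 days (Feb 29, 1864 is in that span).
May 20, 1864 → May 20, 1865: 365 days.
May 20, 1865 → May 20, 1866: 365 days.
May 20, 1866 → May 20, 1867: 365 days.
May 20, 1867 → May 20, 1868: 366 days (Feb 29, 1868 is in that span).
May 20, 1868 → May 20, 1869: 365 days.
May 20, 1869 → Jun 20, 1869: 31 days (May has 31).
Jun 20, 1869 → Jul 20, 1869: 30 days (June has 30).
Jul 20, 1869 → Aug 20, 1869: 31 days (July has 31).
Aug 20, 1869 → Sep 20, 1869: 31 days (August has 31).
Sep 20, 1869 → Oct 20, 1869: 30 days (September has 30).
Oct 20, 1869 → Nov 17, 1869: 28 days.
Total: 7851 days.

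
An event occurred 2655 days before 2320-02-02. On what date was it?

October 26, 2312

−365 (one year) → Feb 2, 2319 (2290 left).
−365 (one year) → Feb 2, 2318 (1925 left).
−365 (one year) → Feb 2, 2317 (1560 left).
−366 (one year; includes Feb 29, 2316) → Feb 2, 2316 (1194 left).
−365 (one year) → Feb 2, 2315 (829 left).
−365 (one year) → Feb 2, 2314 (464 left).
−365 (one year) → Feb 2, 2313 (99 left).
−2 → Jan 31, 2313 (end of Jan, 31 days; 97 left).
−31 → Dec 31, 2312 (end of Dec, 31 days; 66 left).
−31 → Nov 30, 2312 (end of Nov, 30 days; 35 left).
−30 → Oct 31, 2312 (end of Oct, 31 days; 5 left).
−5 → Oct 26, 2312.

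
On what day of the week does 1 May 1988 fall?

Sunday

Doomsday rule: the anchor day for the 1900s is Wednesday. For year 88: 88÷12 = 7 r 4, and 4÷4 = 1, so 7+4+1 = 12.
Wednesday + 12 ≡ Monday — that's 1988's doomsday.
In May the doomsday date is May 9.
May 1 is 8 days before May 9; 8 mod 7 = 1, so Monday − 1 = Sunday.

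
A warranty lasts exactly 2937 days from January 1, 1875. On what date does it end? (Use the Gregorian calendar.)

January 16, 1883

+365 (one year) → Jan 1, 1876 (2572 left).
+366 (one year; includes Feb 29, 1876) → Jan 1, 1877 (2206 left).
+365 (one year) → Jan 1, 1878 (1841 left).
+365 (one year) → Jan 1, 1879 (1476 left).
+365 (one year) → Jan 1, 1880 (1111 left).
+366 (one year; includes Feb 29, 1880) → Jan 1, 1881 (745 left).
+365 (one year) → Jan 1, 1882 (380 left).
Jan has 31 days: +31 → Feb 1, 1882 (349 left).
Feb has 28 days: +28 → Mar 1, 1882 (321 left).
Mar has 31 days: +31 → Apr 1, 1882 (290 left).
Apr has 30 days: +30 → May 1, 1882 (260 left).
May has 31 days: +31 → Jun 1, 1882 (229 left).
Jun has 30 days: +30 → Jul 1, 1882 (199 left).
Jul has 31 days: +31 → Aug 1, 1882 (168 left).
Aug has 31 days: +31 → Sep 1, 1882 (137 left).
Sep has 30 days: +30 → Oct 1, 1882 (107 left).
Oct has 31 days: +31 → Nov 1, 1882 (76 left).
Nov has 30 days: +30 → Dec 1, 1882 (46 left).
Dec has 31 days: +31 → Jan 1, 1883 (15 left).
+15 → Jan 16, 1883.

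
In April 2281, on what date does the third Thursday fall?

April 1, 2281 is a Friday.
The first Thursday is therefore April 7 (6 days later).
The third Thursday is 7 + 2×7 = April 21.

April 21, 2281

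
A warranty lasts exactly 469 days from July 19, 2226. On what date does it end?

+365 (one year) → Jul 19, 2227 (104 left).
Jul has 31 days: +13 → Aug 1, 2227 (91 left).
Aug has 31 days: +31 → Sep 1, 2227 (60 left).
Sep has 30 days: +30 → Oct 1, 2227 (30 left).
+30 → Oct 31, 2227.

October 31, 2227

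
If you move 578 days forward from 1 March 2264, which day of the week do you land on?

First find the weekday of Mar 1, 2264. Doomsday rule: the anchor day for the 2200s is Friday. For year 64: 64÷12 = 5 r 4, and 4÷4 = 1, so 5+4+1 = 10.
Friday + 10 ≡ Monday — that's 2264's doomsday.
In March the doomsday date is Mar 14.
Mar 1 is 13 days before Mar 14; 13 mod 7 = 6, so Monday − 6 = Tuesday.
578 mod 7 = 4, so 578 days after a Tuesday is Tuesday + 4 = Saturday.

Saturday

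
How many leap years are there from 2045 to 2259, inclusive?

51

Multiples of 4 in [2045,2259]: 53.
Of those, multiples of 100: 2 (not leap unless ÷400).
Multiples of 400: 0.
Leap years = 53 − 2 + 0 = 51.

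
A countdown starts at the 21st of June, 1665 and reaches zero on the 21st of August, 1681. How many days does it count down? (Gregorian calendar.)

5905

Jun 21, 1665 → Jun 21, 1666: 365 days.
Jun 21, 1666 → Jun 21, 1667: 365 days.
Jun 21, 1667 → Jun 21, 1668: 366 days (Feb 29, 1668 is in that span).
Jun 21, 1668 → Jun 21, 1669: 365 days.
Jun 21, 1669 → Jun 21, 1670: 365 days.
Jun 21, 1670 → Jun 21, 1671: 365 days.
Jun 21, 1671 → Jun 21, 1672: 366 days (Feb 29, 1672 is in that span).
Jun 21, 1672 → Jun 21, 1673: 365 days.
Jun 21, 1673 → Jun 21, 1674: 365 days.
Jun 21, 1674 → Jun 21, 1675: 365 days.
Jun 21, 1675 → Jun 21, 1676: 366 days (Feb 29, 1676 is in that span).
Jun 21, 1676 → Jun 21, 1677: 365 days.
Jun 21, 1677 → Jun 21, 1678: 365 days.
Jun 21, 1678 → Jun 21, 1679: 365 days.
Jun 21, 1679 → Jun 21, 1680: 366 days (Feb 29, 1680 is in that span).
Jun 21, 1680 → Jun 21, 1681: 365 days.
Jun 21, 1681 → Jul 21, 1681: 30 days (June has 30).
Jul 21, 1681 → Aug 21, 1681: 31 days.
Total: 5905 days.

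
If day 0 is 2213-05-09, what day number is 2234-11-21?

7866

May 9, 2213 → May 9, 2214: 365 days.
May 9, 2214 → May 9, 2215: 365 days.
May 9, 2215 → May 9, 2216: 366 days (Feb 29, 2216 is in that span).
May 9, 2216 → May 9, 2217: 365 days.
May 9, 2217 → May 9, 2218: 365 days.
May 9, 2218 → May 9, 2219: 365 days.
May 9, 2219 → May 9, 2220: 366 days (Feb 29, 2220 is in that span).
May 9, 2220 → May 9, 2221: 365 days.
May 9, 2221 → May 9, 2222: 365 days.
May 9, 2222 → May 9, 2223: 365 days.
May 9, 2223 → May 9, 2224: 366 days (Feb 29, 2224 is in that span).
May 9, 2224 → May 9, 2225: 365 days.
May 9, 2225 → May 9, 2226: 365 days.
May 9, 2226 → May 9, 2227: 365 days.
May 9, 2227 → May 9, 2228: 366 days (Feb 29, 2228 is in that span).
May 9, 2228 → May 9, 2229: 365 days.
May 9, 2229 → May 9, 2230: 365 days.
May 9, 2230 → May 9, 2231: 365 days.
May 9, 2231 → May 9, 2232: 366 days (Feb 29, 2232 is in that span).
May 9, 2232 → May 9, 2233: 365 days.
May 9, 2233 → May 9, 2234: 365 days.
May 9, 2234 → Jun 9, 2234: 31 days (May has 31).
Jun 9, 2234 → Jul 9, 2234: 30 days (June has 30).
Jul 9, 2234 → Aug 9, 2234: 31 days (July has 31).
Aug 9, 2234 → Sep 9, 2234: 31 days (August has 31).
Sep 9, 2234 → Oct 9, 2234: 30 days (September has 30).
Oct 9, 2234 → Nov 9, 2234: 31 days (October has 31).
Nov 9, 2234 → Nov 21, 2234: 12 days.
Total: 7866 days.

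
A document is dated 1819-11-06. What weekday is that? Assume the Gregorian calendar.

Doomsday rule: the anchor day for the 1800s is Friday. For year 19: 19÷12 = 1 r 7, and 7÷4 = 1, so 1+7+1 = 9.
Friday + 9 ≡ Sunday — that's 1819's doomsday.
In November the doomsday date is Nov 7.
Nov 6 is 1 day before Nov 7; 1 mod 7 = 1, so Sunday − 1 = Saturday.

Saturday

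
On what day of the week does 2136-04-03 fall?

Doomsday rule: the anchor day for the 2100s is Sunday. For year 36: 36÷12 = 3 r 0, and 0÷4 = 0, so 3+0+0 = 3.
Sunday + 3 ≡ Wednesday — that's 2136's doomsday.
In April the doomsday date is Apr 4.
Apr 3 is 1 day before Apr 4; 1 mod 7 = 1, so Wednesday − 1 = Tuesday.

Tuesday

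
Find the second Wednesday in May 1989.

May 1, 1989 is a Monday.
The first Wednesday is therefore May 3 (2 days later).
The second Wednesday is 3 + 1×7 = May 10.

May 10, 1989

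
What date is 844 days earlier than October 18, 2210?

−365 (one year) → Oct 18, 2209 (479 left).
−365 (one year) → Oct 18, 2208 (114 left).
−18 → Sep 30, 2208 (end of Sep, 30 days; 96 left).
−30 → Aug 31, 2208 (end of Aug, 31 days; 66 left).
−31 → Jul 31, 2208 (end of Jul, 31 days; 35 left).
−31 → Jun 30, 2208 (end of Jun, 30 days; 4 left).
−4 → Jun 26, 2208.

June 26, 2208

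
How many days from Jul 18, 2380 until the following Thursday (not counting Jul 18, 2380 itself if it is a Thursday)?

6

Jul 18, 2380 is a Friday.
From Friday to the next Thursday is 6 days.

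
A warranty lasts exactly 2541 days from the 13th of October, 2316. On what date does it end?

+365 (one year) → Oct 13, 2317 (2176 left).
+365 (one year) → Oct 13, 2318 (1811 left).
+365 (one year) → Oct 13, 2319 (1446 left).
+366 (one year; includes Feb 29, 2320) → Oct 13, 2320 (1080 left).
+365 (one year) → Oct 13, 2321 (715 left).
+365 (one year) → Oct 13, 2322 (350 left).
Oct has 31 days: +19 → Nov 1, 2322 (331 left).
Nov has 30 days: +30 → Dec 1, 2322 (301 left).
Dec has 31 days: +31 → Jan 1, 2323 (270 left).
Jan has 31 days: +31 → Feb 1, 2323 (239 left).
Feb has 28 days: +28 → Mar 1, 2323 (211 left).
Mar has 31 days: +31 → Apr 1, 2323 (180 left).
Apr has 30 days: +30 → May 1, 2323 (150 left).
May has 31 days: +31 → Jun 1, 2323 (119 left).
Jun has 30 days: +30 → Jul 1, 2323 (89 left).
Jul has 31 days: +31 → Aug 1, 2323 (58 left).
Aug has 31 days: +31 → Sep 1, 2323 (27 left).
+27 → Sep 28, 2323.

September 28, 2323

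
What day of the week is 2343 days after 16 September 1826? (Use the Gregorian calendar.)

Sep 16, 1826 is a Saturday.
2343 mod 7 = 5, so 2343 days after a Saturday is Saturday + 5 = Thursday.

Thursday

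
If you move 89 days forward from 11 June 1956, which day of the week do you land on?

Saturday

First find the weekday of Jun 11, 1956. Doomsday rule: the anchor day for the 1900s is Wednesday. For year 56: 56÷12 = 4 r 8, and 8÷4 = 2, so 4+8+2 = 14.
Wednesday + 14 ≡ Wednesday — that's 1956's doomsday.
In June the doomsday date is Jun 6.
Jun 11 is 5 days after Jun 6; 5 mod 7 = 5, so Wednesday + 5 = Monday.
89 mod 7 = 5, so 89 days after a Monday is Monday + 5 = Saturday.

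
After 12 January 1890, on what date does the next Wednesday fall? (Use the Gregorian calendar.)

Jan 12, 1890 is a Sunday.
From Sunday to the next Wednesday is 3 days.
Jan 12, 1890 + 3 = Jan 15, 1890.

January 15, 1890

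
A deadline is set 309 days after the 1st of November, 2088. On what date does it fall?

September 6, 2089

Nov has 30 days: +30 → Dec 1, 2088 (279 left).
Dec has 31 days: +31 → Jan 1, 2089 (248 left).
Jan has 31 days: +31 → Feb 1, 2089 (217 left).
Feb has 28 days: +28 → Mar 1, 2089 (189 left).
Mar has 31 days: +31 → Apr 1, 2089 (158 left).
Apr has 30 days: +30 → May 1, 2089 (128 left).
May has 31 days: +31 → Jun 1, 2089 (97 left).
Jun has 30 days: +30 → Jul 1, 2089 (67 left).
Jul has 31 days: +31 → Aug 1, 2089 (36 left).
Aug has 31 days: +31 → Sep 1, 2089 (5 left).
+5 → Sep 6, 2089.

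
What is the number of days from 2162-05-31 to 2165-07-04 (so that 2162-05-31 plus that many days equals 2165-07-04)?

May 31, 2162 → May 31, 2163: 365 days.
May 31, 2163 → May 31, 2164: 366 days (Feb 29, 2164 is in that span).
May 31, 2164 → Jun 30, 2164: 30 days (May has 31).
Jun 30, 2164 → Jul 30, 2164: 30 days (June has 30).
Jul 30, 2164 → Aug 30, 2164: 31 days (July has 31).
Aug 30, 2164 → Sep 30, 2164: 31 days (August has 31).
Sep 30, 2164 → Oct 30, 2164: 30 days (September has 30).
Oct 30, 2164 → Nov 30, 2164: 31 days (October has 31).
Nov 30, 2164 → Dec 30, 2164: 30 days (November has 30).
Dec 30, 2164 → Jan 30, 2165: 31 days (December has 31).
Jan 30, 2165 → Feb 28, 2165: 29 days (January has 31).
Feb 28, 2165 → Mar 28, 2165: 28 days (February has 28).
Mar 28, 2165 → Apr 28, 2165: 31 days (March has 31).
Apr 28, 2165 → May 28, 2165: 30 days (April has 30).
May 28, 2165 → Jun 28, 2165: 31 days (May has 31).
Jun 28, 2165 → Jul 4, 2165: 6 days.
Total: 1130 days.

1130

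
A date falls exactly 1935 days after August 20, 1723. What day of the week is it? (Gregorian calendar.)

Aug 20, 1723 is a Friday.
1935 mod 7 = 3, so 1935 days after a Friday is Friday + 3 = Monday.

Monday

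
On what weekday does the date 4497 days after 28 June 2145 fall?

Thursday

Jun 28, 2145 is a Monday.
4497 mod 7 = 3, so 4497 days after a Monday is Monday + 3 = Thursday.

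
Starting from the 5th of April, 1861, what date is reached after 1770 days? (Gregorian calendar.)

+365 (one year) → Apr 5, 1862 (1405 left).
+365 (one year) → Apr 5, 1863 (1040 left).
+366 (one year; includes Feb 29, 1864) → Apr 5, 1864 (674 left).
+365 (one year) → Apr 5, 1865 (309 left).
Apr has 30 days: +26 → May 1, 1865 (283 left).
May has 31 days: +31 → Jun 1, 1865 (252 left).
Jun has 30 days: +30 → Jul 1, 1865 (222 left).
Jul has 31 days: +31 → Aug 1, 1865 (191 left).
Aug has 31 days: +31 → Sep 1, 1865 (160 left).
Sep has 30 days: +30 → Oct 1, 1865 (130 left).
Oct has 31 days: +31 → Nov 1, 1865 (99 left).
Nov has 30 days: +30 → Dec 1, 1865 (69 left).
Dec has 31 days: +31 → Jan 1, 1866 (38 left).
Jan has 31 days: +31 → Feb 1, 1866 (7 left).
+7 → Feb 8, 1866.

February 8, 1866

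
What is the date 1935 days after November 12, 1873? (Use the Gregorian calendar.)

March 1, 1879

+365 (one year) → Nov 12, 1874 (1570 left).
+365 (one year) → Nov 12, 1875 (1205 left).
+366 (one year; includes Feb 29, 1876) → Nov 12, 1876 (839 left).
+365 (one year) → Nov 12, 1877 (474 left).
+365 (one year) → Nov 12, 1878 (109 left).
Nov has 30 days: +19 → Dec 1, 1878 (90 left).
Dec has 31 days: +31 → Jan 1, 1879 (59 left).
Jan has 31 days: +31 → Feb 1, 1879 (28 left).
Feb has 28 days: +28 → Mar 1, 1879 (0 left).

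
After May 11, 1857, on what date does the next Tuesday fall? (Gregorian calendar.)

May 11, 1857 is a Monday.
From Monday to the next Tuesday is 1 day.
May 11, 1857 + 1 = May 12, 1857.

May 12, 1857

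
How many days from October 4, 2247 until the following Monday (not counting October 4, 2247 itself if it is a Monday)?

Oct 4, 2247 is a Monday.
From Monday to the next Monday is 7 days.

7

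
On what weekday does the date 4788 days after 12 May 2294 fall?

First find the weekday of May 12, 2294. Doomsday rule: the anchor day for the 2200s is Friday. For year 94: 94÷12 = 7 r 10, and 10÷4 = 2, so 7+10+2 = 19.
Friday + 19 ≡ Wednesday — that's 2294's doomsday.
In May the doomsday date is May 9.
May 12 is 3 days after May 9; 3 mod 7 = 3, so Wednesday + 3 = Saturday.
4788 mod 7 = 0, so 4788 days after a Saturday is Saturday + 0 = Saturday.

Saturday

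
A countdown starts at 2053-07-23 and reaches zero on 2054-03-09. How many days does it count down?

229

Jul 23, 2053 → Aug 23, 2053: 31 days (July has 31).
Aug 23, 2053 → Sep 23, 2053: 31 days (August has 31).
Sep 23, 2053 → Oct 23, 2053: 30 days (September has 30).
Oct 23, 2053 → Nov 23, 2053: 31 days (October has 31).
Nov 23, 2053 → Dec 23, 2053: 30 days (November has 30).
Dec 23, 2053 → Jan 23, 2054: 31 days (December has 31).
Jan 23, 2054 → Feb 23, 2054: 31 days (January has 31).
Feb 23, 2054 → Mar 9, 2054: 14 days.
Total: 229 days.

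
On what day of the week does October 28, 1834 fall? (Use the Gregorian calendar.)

Doomsday rule: the anchor day for the 1800s is Friday. For year 34: 34÷12 = 2 r 10, and 10÷4 = 2, so 2+10+2 = 14.
Friday + 14 ≡ Friday — that's 1834's doomsday.
In October the doomsday date is Oct 10.
Oct 28 is 18 days after Oct 10; 18 mod 7 = 4, so Friday + 4 = Tuesday.

Tuesday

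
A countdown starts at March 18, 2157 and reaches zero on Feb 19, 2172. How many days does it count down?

5451

Mar 18, 2157 → Mar 18, 2158: 365 days.
Mar 18, 2158 → Mar 18, 2159: 365 days.
Mar 18, 2159 → Mar 18, 2160: 366 days (Feb 29, 2160 is in that span).
Mar 18, 2160 → Mar 18, 2161: 365 days.
Mar 18, 2161 → Mar 18, 2162: 365 days.
Mar 18, 2162 → Mar 18, 2163: 365 days.
Mar 18, 2163 → Mar 18, 2164: 366 days (Feb 29, 2164 is in that span).
Mar 18, 2164 → Mar 18, 2165: 365 days.
Mar 18, 2165 → Mar 18, 2166: 365 days.
Mar 18, 2166 → Mar 18, 2167: 365 days.
Mar 18, 2167 → Mar 18, 2168: 366 days (Feb 29, 2168 is in that span).
Mar 18, 2168 → Mar 18, 2169: 365 days.
Mar 18, 2169 → Mar 18, 2170: 365 days.
Mar 18, 2170 → Mar 18, 2171: 365 days.
Mar 18, 2171 → Apr 18, 2171: 31 days (March has 31).
Apr 18, 2171 → May 18, 2171: 30 days (April has 30).
May 18, 2171 → Jun 18, 2171: 31 days (May has 31).
Jun 18, 2171 → Jul 18, 2171: 30 days (June has 30).
Jul 18, 2171 → Aug 18, 2171: 31 days (July has 31).
Aug 18, 2171 → Sep 18, 2171: 31 days (August has 31).
Sep 18, 2171 → Oct 18, 2171: 30 days (September has 30).
Oct 18, 2171 → Nov 18, 2171: 31 days (October has 31).
Nov 18, 2171 → Dec 18, 2171: 30 days (November has 30).
Dec 18, 2171 → Jan 18, 2172: 31 days (December has 31).
Jan 18, 2172 → Feb 18, 2172: 31 days (January has 31).
Feb 18, 2172 → Feb 19, 2172: 1 days.
Total: 5451 days.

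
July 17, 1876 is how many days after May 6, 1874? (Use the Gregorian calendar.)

803

May 6, 1874 → May 6, 1875: 365 days.
May 6, 1875 → May 6, 1876: 366 days (Feb 29, 1876 is in that span).
May 6, 1876 → Jun 6, 1876: 31 days (May has 31).
Jun 6, 1876 → Jul 6, 1876: 30 days (June has 30).
Jul 6, 1876 → Jul 17, 1876: 11 days.
Total: 803 days.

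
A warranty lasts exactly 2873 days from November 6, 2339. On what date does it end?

+366 (one year; includes Feb 29, 2340) → Nov 6, 2340 (2507 left).
+365 (one year) → Nov 6, 2341 (2142 left).
+365 (one year) → Nov 6, 2342 (1777 left).
+365 (one year) → Nov 6, 2343 (1412 left).
+366 (one year; includes Feb 29, 2344) → Nov 6, 2344 (1046 left).
+365 (one year) → Nov 6, 2345 (681 left).
+365 (one year) → Nov 6, 2346 (316 left).
Nov has 30 days: +25 → Dec 1, 2346 (291 left).
Dec has 31 days: +31 → Jan 1, 2347 (260 left).
Jan has 31 days: +31 → Feb 1, 2347 (229 left).
Feb has 28 days: +28 → Mar 1, 2347 (201 left).
Mar has 31 days: +31 → Apr 1, 2347 (170 left).
Apr has 30 days: +30 → May 1, 2347 (140 left).
May has 31 days: +31 → Jun 1, 2347 (109 left).
Jun has 30 days: +30 → Jul 1, 2347 (79 left).
Jul has 31 days: +31 → Aug 1, 2347 (48 left).
Aug has 31 days: +31 → Sep 1, 2347 (17 left).
+17 → Sep 18, 2347.

September 18, 2347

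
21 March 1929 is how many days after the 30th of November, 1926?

842

Nov 30, 1926 → Nov 30, 1927: 365 days.
Nov 30, 1927 → Nov 30, 1928: 366 days (Feb 29, 1928 is in that span).
Nov 30, 1928 → Dec 30, 1928: 30 days (November has 30).
Dec 30, 1928 → Jan 30, 1929: 31 days (December has 31).
Jan 30, 1929 → Feb 28, 1929: 29 days (January has 31).
Feb 28, 1929 → Mar 21, 1929: 21 days.
Total: 842 days.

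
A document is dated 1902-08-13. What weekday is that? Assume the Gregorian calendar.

Doomsday rule: the anchor day for the 1900s is Wednesday. For year 02: 2÷12 = 0 r 2, and 2÷4 = 0, so 0+2+0 = 2.
Wednesday + 2 ≡ Friday — that's 1902's doomsday.
In August the doomsday date is Aug 8.
Aug 13 is 5 days after Aug 8; 5 mod 7 = 5, so Friday + 5 = Wednesday.

Wednesday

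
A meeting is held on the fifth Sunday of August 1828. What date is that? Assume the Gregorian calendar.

August 1, 1828 is a Friday.
The first Sunday is therefore August 3 (2 days later).
The fifth Sunday is 3 + 4×7 = August 31.

August 31, 1828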